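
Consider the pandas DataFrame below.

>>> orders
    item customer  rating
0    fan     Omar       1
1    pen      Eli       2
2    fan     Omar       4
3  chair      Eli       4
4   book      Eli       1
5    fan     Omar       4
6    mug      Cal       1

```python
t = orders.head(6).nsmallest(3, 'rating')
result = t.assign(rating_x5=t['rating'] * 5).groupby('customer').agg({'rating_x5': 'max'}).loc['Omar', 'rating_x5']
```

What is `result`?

5

take first 6 rows:
    item customer  rating
0    fan     Omar       1
1    pen      Eli       2
2    fan     Omar       4
3  chair      Eli       4
4   book      Eli       1
5    fan     Omar       4
take 3 rows with smallest rating:
   item customer  rating
0   fan     Omar       1
4  book      Eli       1
1   pen      Eli       2
add column rating_x5 = t['rating'] * 5:
   item customer  rating  rating_x5
0   fan     Omar       1          5
4  book      Eli       1          5
1   pen      Eli       2         10
group by customer, max of rating_x5:
          rating_x5
customer           
Eli              10
Omar              5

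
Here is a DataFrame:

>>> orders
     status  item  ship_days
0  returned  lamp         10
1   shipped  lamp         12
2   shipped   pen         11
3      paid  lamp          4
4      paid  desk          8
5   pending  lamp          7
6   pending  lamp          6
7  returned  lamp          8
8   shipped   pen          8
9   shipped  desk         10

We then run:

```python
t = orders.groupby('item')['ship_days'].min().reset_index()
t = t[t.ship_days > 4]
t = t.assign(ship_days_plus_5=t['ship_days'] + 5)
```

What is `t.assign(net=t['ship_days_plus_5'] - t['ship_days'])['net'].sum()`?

group by item, min of ship_days:
item
desk    8
lamp    4
pen     8
Name: ship_days, dtype: int64
reset_index():
   item  ship_days
0  desk          8
1  lamp          4
2   pen          8
filter rows where ship_days > 4:
   item  ship_days
0  desk          8
2   pen          8
add column ship_days_plus_5 = t['ship_days'] + 5:
   item  ship_days  ship_days_plus_5
0  desk          8                13
2   pen          8                13
add column net = t['ship_days_plus_5'] - t['ship_days']:
   item  ship_days  ship_days_plus_5  net
0  desk          8                13    5
2   pen          8                13    5
The sum of column 'net' is 10.

10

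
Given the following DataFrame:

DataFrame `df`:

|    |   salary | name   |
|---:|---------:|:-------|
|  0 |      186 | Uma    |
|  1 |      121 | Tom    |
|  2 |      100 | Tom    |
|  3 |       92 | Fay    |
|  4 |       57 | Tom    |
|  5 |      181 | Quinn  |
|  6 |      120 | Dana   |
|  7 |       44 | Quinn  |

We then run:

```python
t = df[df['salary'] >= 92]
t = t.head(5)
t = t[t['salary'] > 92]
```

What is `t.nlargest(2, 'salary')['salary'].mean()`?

filter rows where salary >= 92:
   salary   name
0     186    Uma
1     121    Tom
2     100    Tom
3      92    Fay
5     181  Quinn
6     120   Dana
take first 5 rows:
   salary   name
0     186    Uma
1     121    Tom
2     100    Tom
3      92    Fay
5     181  Quinn
filter rows where salary > 92:
   salary   name
0     186    Uma
1     121    Tom
2     100    Tom
5     181  Quinn
take 2 rows with largest salary:
   salary   name
0     186    Uma
5     181  Quinn

183.5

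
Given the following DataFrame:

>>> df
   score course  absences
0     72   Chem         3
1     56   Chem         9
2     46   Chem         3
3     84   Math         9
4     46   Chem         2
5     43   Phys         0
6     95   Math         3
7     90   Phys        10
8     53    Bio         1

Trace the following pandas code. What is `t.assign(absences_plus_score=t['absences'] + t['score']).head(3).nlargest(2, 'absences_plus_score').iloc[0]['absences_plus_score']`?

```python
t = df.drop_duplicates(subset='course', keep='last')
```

100

drop duplicate course (keep=last):
   score course  absences
4     46   Chem         2
6     95   Math         3
7     90   Phys        10
8     53    Bio         1
add column absences_plus_score = t['absences'] + t['score']:
   score course  absences  absences_plus_score
4     46   Chem         2                   48
6     95   Math         3                   98
7     90   Phys        10                  100
8     53    Bio         1                   54
take first 3 rows:
   score course  absences  absences_plus_score
4     46   Chem         2                   48
6     95   Math         3                   98
7     90   Phys        10                  100
take 2 rows with largest absences_plus_score:
   score course  absences  absences_plus_score
7     90   Phys        10                  100
6     95   Math         3                   98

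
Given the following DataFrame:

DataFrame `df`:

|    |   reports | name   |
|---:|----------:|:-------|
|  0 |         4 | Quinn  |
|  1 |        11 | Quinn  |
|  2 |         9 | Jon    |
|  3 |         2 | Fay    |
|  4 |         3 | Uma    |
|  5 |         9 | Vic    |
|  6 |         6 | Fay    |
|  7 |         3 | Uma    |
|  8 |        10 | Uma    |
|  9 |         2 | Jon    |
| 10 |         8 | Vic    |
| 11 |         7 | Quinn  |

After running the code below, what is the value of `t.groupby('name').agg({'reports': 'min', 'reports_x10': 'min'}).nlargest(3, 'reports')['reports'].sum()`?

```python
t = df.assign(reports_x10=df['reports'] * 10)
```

15

add column reports_x10 = df['reports'] * 10:
    reports   name  reports_x10
0         4  Quinn           40
1        11  Quinn          110
2         9    Jon           90
3         2    Fay           20
4         3    Uma           30
5         9    Vic           90
6         6    Fay           60
7         3    Uma           30
8        10    Uma          100
9         2    Jon           20
10        8    Vic           80
11        7  Quinn           70
group by name: min(reports), min(reports_x10):
       reports  reports_x10
name                       
Fay          2           20
Jon          2           20
Quinn        4           40
Uma          3           30
Vic          8           80
take 3 rows with largest reports:
       reports  reports_x10
name                       
Vic          8           80
Quinn        4           40
Uma          3           30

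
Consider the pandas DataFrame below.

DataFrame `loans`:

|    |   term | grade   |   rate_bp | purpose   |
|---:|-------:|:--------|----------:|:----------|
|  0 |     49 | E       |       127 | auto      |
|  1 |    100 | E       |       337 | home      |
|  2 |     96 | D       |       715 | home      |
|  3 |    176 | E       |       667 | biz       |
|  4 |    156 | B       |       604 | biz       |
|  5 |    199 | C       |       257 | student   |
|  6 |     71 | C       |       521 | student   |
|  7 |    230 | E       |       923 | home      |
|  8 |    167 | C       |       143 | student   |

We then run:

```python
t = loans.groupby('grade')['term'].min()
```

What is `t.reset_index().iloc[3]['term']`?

49

group by grade, min of term:
grade
B    156
C     71
D     96
E     49
Name: term, dtype: int64
reset_index():
  grade  term
0     B   156
1     C    71
2     D    96
3     E    49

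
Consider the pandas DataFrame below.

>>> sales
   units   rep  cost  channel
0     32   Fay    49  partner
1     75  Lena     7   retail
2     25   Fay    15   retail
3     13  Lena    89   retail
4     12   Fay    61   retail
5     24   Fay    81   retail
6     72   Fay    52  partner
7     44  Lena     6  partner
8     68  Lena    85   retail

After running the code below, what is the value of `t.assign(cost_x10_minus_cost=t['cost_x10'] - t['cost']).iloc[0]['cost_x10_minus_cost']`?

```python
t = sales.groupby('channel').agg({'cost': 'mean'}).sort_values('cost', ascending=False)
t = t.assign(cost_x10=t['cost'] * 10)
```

group by channel, mean of cost:
              cost
channel           
partner  35.666667
retail   56.333333
sort by cost descending:
              cost
channel           
retail   56.333333
partner  35.666667
add column cost_x10 = t['cost'] * 10:
              cost    cost_x10
channel                       
retail   56.333333  563.333333
partner  35.666667  356.666667
add column cost_x10_minus_cost = t['cost_x10'] - t['cost']:
              cost    cost_x10  cost_x10_minus_cost
channel                                            
retail   56.333333  563.333333                507.0
partner  35.666667  356.666667                321.0
Hence 507.

507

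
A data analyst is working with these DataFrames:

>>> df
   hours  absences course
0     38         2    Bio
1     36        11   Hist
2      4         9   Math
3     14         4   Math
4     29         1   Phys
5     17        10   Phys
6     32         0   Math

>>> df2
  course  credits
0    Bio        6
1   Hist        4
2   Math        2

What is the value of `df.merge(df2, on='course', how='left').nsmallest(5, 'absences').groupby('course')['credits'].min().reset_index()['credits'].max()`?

6.0

merge on 'course' (how='left') → 7 rows:
   hours  absences course  credits
0     38         2    Bio      6.0
1     36        11   Hist      4.0
2      4         9   Math      2.0
3     14         4   Math      2.0
4     29         1   Phys      NaN
5     17        10   Phys      NaN
6     32         0   Math      2.0
take 5 rows with smallest absences:
   hours  absences course  credits
6     32         0   Math      2.0
4     29         1   Phys      NaN
0     38         2    Bio      6.0
3     14         4   Math      2.0
2      4         9   Math      2.0
group by course, min of credits:
course
Bio     6.0
Math    2.0
Phys    NaN
Name: credits, dtype: float64
reset_index():
  course  credits
0    Bio      6.0
1   Math      2.0
2   Phys      NaN
Then the max of column 'credits': 6.0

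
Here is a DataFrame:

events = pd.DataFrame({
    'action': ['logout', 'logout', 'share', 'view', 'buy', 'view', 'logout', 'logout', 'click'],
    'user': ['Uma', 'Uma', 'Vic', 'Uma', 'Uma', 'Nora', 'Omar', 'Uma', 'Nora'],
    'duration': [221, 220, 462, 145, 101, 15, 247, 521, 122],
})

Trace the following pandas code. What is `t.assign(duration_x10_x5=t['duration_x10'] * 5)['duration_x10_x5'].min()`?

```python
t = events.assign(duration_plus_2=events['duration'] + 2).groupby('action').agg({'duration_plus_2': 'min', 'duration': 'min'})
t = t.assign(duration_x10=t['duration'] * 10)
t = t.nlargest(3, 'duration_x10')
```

6100

add column duration_plus_2 = events['duration'] + 2:
   action  user  duration  duration_plus_2
0  logout   Uma       221              223
1  logout   Uma       220              222
2   share   Vic       462              464
3    view   Uma       145              147
4     buy   Uma       101              103
5    view  Nora        15               17
6  logout  Omar       247              249
7  logout   Uma       521              523
8   click  Nora       122              124
group by action: min(duration_plus_2), min(duration):
        duration_plus_2  duration
action                           
buy                 103       101
click               124       122
logout              222       220
share               464       462
view                 17        15
add column duration_x10 = t['duration'] * 10:
        duration_plus_2  duration  duration_x10
action                                         
buy                 103       101          1010
click               124       122          1220
logout              222       220          2200
share               464       462          4620
view                 17        15           150
take 3 rows with largest duration_x10:
        duration_plus_2  duration  duration_x10
action                                         
share               464       462          4620
logout              222       220          2200
click               124       122          1220
add column duration_x10_x5 = t['duration_x10'] * 5:
        duration_plus_2  duration  duration_x10  duration_x10_x5
action                                                          
share               464       462          4620            23100
logout              222       220          2200            11000
click               124       122          1220             6100
Then the min of column 'duration_x10_x5': 6100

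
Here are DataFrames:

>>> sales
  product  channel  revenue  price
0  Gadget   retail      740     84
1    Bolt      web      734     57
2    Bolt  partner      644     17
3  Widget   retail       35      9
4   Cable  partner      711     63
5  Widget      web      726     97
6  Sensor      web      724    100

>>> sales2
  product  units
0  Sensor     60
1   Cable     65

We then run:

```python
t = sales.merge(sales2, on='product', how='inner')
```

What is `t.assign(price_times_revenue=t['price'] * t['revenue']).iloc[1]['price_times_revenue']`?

merge on 'product' (how='inner') → 2 rows:
  product  channel  revenue  price  units
0   Cable  partner      711     63     65
1  Sensor      web      724    100     60
add column price_times_revenue = t['price'] * t['revenue']:
  product  channel  revenue  price  units  price_times_revenue
0   Cable  partner      711     63     65                44793
1  Sensor      web      724    100     60                72400
Reading off the value at position 1, column 'price_times_revenue', we get 72400.

72400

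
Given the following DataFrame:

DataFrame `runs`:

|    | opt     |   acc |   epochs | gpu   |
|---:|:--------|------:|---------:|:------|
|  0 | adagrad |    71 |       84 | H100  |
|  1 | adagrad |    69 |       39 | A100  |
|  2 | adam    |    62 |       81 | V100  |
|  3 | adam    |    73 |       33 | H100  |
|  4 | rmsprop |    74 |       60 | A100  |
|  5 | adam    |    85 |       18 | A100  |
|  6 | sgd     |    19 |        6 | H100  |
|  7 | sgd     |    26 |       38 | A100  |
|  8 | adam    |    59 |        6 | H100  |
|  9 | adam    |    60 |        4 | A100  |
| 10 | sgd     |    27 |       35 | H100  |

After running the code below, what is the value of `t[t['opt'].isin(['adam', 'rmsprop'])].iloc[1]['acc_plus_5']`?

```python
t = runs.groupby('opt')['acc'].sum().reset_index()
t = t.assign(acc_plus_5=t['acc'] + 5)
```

group by opt, sum of acc:
opt
adagrad    140
adam       339
rmsprop     74
sgd         72
Name: acc, dtype: int64
reset_index():
       opt  acc
0  adagrad  140
1     adam  339
2  rmsprop   74
3      sgd   72
add column acc_plus_5 = t['acc'] + 5:
       opt  acc  acc_plus_5
0  adagrad  140         145
1     adam  339         344
2  rmsprop   74          79
3      sgd   72          77
filter rows where opt in ['adam', 'rmsprop']:
       opt  acc  acc_plus_5
1     adam  339         344
2  rmsprop   74          79
The value at position 1, column 'acc_plus_5' is 79.

79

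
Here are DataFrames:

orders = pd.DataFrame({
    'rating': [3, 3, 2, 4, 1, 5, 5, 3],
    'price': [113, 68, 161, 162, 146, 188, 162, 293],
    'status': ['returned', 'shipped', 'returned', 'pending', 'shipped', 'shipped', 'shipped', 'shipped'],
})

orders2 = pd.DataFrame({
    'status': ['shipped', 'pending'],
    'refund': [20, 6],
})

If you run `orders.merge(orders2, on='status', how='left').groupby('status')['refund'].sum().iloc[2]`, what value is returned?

100.0

merge on 'status' (how='left') → 8 rows:
   rating  price    status  refund
0       3    113  returned     NaN
1       3     68   shipped    20.0
2       2    161  returned     NaN
3       4    162   pending     6.0
4       1    146   shipped    20.0
5       5    188   shipped    20.0
6       5    162   shipped    20.0
7       3    293   shipped    20.0
group by status, sum of refund:
status
pending       6.0
returned      0.0
shipped     100.0
Name: refund, dtype: float64
So iloc[2] = 100.0.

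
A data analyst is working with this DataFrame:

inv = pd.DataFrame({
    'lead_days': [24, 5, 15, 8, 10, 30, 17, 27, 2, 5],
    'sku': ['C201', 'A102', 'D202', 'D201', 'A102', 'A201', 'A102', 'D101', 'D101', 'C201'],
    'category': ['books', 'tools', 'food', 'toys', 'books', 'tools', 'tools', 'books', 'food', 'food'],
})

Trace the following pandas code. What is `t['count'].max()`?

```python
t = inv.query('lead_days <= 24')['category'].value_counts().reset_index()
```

3

filter rows where lead_days <= 24:
   lead_days   sku category
0         24  C201    books
1          5  A102    tools
2         15  D202     food
3          8  D201     toys
4         10  A102    books
6         17  A102    tools
8          2  D101     food
9          5  C201     food
value_counts of category:
category
food     3
books    2
tools    2
toys     1
Name: count, dtype: int64
reset_index():
  category  count
0     food      3
1    books      2
2    tools      2
3     toys      1
Then the max of column 'count': 3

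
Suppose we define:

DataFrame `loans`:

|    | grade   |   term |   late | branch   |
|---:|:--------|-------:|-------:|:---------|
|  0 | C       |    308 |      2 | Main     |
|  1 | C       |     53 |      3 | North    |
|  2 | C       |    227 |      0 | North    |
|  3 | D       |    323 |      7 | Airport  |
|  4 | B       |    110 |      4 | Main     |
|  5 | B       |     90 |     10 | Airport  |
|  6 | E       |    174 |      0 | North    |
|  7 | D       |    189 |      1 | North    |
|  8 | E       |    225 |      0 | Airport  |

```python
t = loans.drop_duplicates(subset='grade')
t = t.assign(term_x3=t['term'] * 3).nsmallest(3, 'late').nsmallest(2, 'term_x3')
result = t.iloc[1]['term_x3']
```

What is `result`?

522

drop duplicate grade (keep=first):
  grade  term  late   branch
0     C   308     2     Main
3     D   323     7  Airport
4     B   110     4     Main
6     E   174     0    North
add column term_x3 = t['term'] * 3:
  grade  term  late   branch  term_x3
0     C   308     2     Main      924
3     D   323     7  Airport      969
4     B   110     4     Main      330
6     E   174     0    North      522
take 3 rows with smallest late:
  grade  term  late branch  term_x3
6     E   174     0  North      522
0     C   308     2   Main      924
4     B   110     4   Main      330
take 2 rows with smallest term_x3:
  grade  term  late branch  term_x3
4     B   110     4   Main      330
6     E   174     0  North      522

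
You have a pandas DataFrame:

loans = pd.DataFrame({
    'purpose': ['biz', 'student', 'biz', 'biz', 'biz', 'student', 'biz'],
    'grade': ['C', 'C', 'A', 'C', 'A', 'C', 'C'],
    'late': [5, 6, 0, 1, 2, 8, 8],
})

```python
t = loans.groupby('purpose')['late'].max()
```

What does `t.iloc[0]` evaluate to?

8

group by purpose, max of late:
purpose
biz        8
student    8
Name: late, dtype: int64
The value at position 0 is 8.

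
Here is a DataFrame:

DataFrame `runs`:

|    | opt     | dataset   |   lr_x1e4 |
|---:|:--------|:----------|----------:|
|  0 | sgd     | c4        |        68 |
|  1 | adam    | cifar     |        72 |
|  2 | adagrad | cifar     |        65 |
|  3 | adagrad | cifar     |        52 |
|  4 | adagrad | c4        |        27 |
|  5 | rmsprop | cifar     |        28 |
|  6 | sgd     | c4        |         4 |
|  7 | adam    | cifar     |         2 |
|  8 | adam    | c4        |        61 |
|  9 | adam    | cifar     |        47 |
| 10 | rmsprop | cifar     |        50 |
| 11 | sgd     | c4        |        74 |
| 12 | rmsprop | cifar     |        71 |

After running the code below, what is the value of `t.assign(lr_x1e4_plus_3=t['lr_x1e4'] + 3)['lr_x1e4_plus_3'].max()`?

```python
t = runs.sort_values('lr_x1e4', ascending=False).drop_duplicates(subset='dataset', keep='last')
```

sort by lr_x1e4 descending:
        opt dataset  lr_x1e4
11      sgd      c4       74
1      adam   cifar       72
12  rmsprop   cifar       71
0       sgd      c4       68
2   adagrad   cifar       65
8      adam      c4       61
3   adagrad   cifar       52
10  rmsprop   cifar       50
9      adam   cifar       47
5   rmsprop   cifar       28
4   adagrad      c4       27
6       sgd      c4        4
7      adam   cifar        2
drop duplicate dataset (keep=last):
    opt dataset  lr_x1e4
6   sgd      c4        4
7  adam   cifar        2
add column lr_x1e4_plus_3 = t['lr_x1e4'] + 3:
    opt dataset  lr_x1e4  lr_x1e4_plus_3
6   sgd      c4        4               7
7  adam   cifar        2               5
Hence 7.

7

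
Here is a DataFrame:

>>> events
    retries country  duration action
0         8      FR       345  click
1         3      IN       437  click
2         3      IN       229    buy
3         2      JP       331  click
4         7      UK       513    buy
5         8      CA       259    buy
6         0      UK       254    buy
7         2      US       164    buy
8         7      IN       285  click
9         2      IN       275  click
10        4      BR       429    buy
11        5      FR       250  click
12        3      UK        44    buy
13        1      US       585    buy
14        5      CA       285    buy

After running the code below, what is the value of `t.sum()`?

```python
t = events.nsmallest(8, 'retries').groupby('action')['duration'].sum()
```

take 8 rows with smallest retries:
    retries country  duration action
6         0      UK       254    buy
13        1      US       585    buy
3         2      JP       331  click
7         2      US       164    buy
9         2      IN       275  click
1         3      IN       437  click
2         3      IN       229    buy
12        3      UK        44    buy
group by action, sum of duration:
action
buy      1276
click    1043
Name: duration, dtype: int64

2319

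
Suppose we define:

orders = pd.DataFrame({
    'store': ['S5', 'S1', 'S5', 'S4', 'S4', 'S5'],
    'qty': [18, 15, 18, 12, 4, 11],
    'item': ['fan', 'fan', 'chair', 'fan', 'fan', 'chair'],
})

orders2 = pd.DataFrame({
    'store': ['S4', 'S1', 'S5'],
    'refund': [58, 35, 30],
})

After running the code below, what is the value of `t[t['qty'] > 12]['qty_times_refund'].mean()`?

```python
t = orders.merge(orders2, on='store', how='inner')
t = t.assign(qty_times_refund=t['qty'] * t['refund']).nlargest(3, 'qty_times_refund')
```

540.0

merge on 'store' (how='inner') → 6 rows:
  store  qty   item  refund
0    S5   18    fan      30
1    S1   15    fan      35
2    S5   18  chair      30
3    S4   12    fan      58
4    S4    4    fan      58
5    S5   11  chair      30
add column qty_times_refund = t['qty'] * t['refund']:
  store  qty   item  refund  qty_times_refund
0    S5   18    fan      30               540
1    S1   15    fan      35               525
2    S5   18  chair      30               540
3    S4   12    fan      58               696
4    S4    4    fan      58               232
5    S5   11  chair      30               330
take 3 rows with largest qty_times_refund:
  store  qty   item  refund  qty_times_refund
3    S4   12    fan      58               696
0    S5   18    fan      30               540
2    S5   18  chair      30               540
filter rows where qty > 12:
  store  qty   item  refund  qty_times_refund
0    S5   18    fan      30               540
2    S5   18  chair      30               540
Hence 540.0.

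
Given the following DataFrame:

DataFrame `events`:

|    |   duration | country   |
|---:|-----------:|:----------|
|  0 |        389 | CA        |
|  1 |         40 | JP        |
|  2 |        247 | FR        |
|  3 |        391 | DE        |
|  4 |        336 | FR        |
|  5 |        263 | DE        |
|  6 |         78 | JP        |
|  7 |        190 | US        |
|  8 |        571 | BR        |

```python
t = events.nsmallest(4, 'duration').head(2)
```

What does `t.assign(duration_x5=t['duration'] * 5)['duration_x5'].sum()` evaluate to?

take 4 rows with smallest duration:
   duration country
1        40      JP
6        78      JP
7       190      US
2       247      FR
take first 2 rows:
   duration country
1        40      JP
6        78      JP
add column duration_x5 = t['duration'] * 5:
   duration country  duration_x5
1        40      JP          200
6        78      JP          390
So sum() = 590.

590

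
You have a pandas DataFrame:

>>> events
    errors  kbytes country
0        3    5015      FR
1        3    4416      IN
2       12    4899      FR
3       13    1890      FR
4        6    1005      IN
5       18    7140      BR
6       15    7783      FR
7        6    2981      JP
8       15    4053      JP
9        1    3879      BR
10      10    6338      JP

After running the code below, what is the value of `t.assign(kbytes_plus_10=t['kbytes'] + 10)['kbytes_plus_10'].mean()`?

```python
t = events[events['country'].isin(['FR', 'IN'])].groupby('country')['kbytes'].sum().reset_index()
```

12514.0

filter rows where country in ['FR', 'IN']:
   errors  kbytes country
0       3    5015      FR
1       3    4416      IN
2      12    4899      FR
3      13    1890      FR
4       6    1005      IN
6      15    7783      FR
group by country, sum of kbytes:
country
FR    19587
IN     5421
Name: kbytes, dtype: int64
reset_index():
  country  kbytes
0      FR   19587
1      IN    5421
add column kbytes_plus_10 = t['kbytes'] + 10:
  country  kbytes  kbytes_plus_10
0      FR   19587           19597
1      IN    5421            5431
Finally, mean of column 'kbytes_plus_10' = 12514.0.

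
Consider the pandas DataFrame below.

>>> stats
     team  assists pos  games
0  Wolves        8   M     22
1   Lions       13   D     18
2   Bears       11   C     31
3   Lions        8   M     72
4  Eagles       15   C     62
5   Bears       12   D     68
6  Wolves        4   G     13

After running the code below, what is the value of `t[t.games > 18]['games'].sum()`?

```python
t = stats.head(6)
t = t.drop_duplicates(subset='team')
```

take first 6 rows:
     team  assists pos  games
0  Wolves        8   M     22
1   Lions       13   D     18
2   Bears       11   C     31
3   Lions        8   M     72
4  Eagles       15   C     62
5   Bears       12   D     68
drop duplicate team (keep=first):
     team  assists pos  games
0  Wolves        8   M     22
1   Lions       13   D     18
2   Bears       11   C     31
4  Eagles       15   C     62
filter rows where games > 18:
     team  assists pos  games
0  Wolves        8   M     22
2   Bears       11   C     31
4  Eagles       15   C     62
Hence 115.

115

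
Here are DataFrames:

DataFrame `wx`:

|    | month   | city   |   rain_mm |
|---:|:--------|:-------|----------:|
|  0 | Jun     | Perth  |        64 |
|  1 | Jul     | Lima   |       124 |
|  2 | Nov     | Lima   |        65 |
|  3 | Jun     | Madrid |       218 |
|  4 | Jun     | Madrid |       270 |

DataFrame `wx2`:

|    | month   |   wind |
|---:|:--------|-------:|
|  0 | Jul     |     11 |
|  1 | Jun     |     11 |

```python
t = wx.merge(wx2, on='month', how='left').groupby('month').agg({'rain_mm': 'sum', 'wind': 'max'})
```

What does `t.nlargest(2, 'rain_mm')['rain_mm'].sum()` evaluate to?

676

merge on 'month' (how='left') → 5 rows:
  month    city  rain_mm  wind
0   Jun   Perth       64  11.0
1   Jul    Lima      124  11.0
2   Nov    Lima       65   NaN
3   Jun  Madrid      218  11.0
4   Jun  Madrid      270  11.0
group by month: sum(rain_mm), max(wind):
       rain_mm  wind
month               
Jul        124  11.0
Jun        552  11.0
Nov         65   NaN
take 2 rows with largest rain_mm:
       rain_mm  wind
month               
Jun        552  11.0
Jul        124  11.0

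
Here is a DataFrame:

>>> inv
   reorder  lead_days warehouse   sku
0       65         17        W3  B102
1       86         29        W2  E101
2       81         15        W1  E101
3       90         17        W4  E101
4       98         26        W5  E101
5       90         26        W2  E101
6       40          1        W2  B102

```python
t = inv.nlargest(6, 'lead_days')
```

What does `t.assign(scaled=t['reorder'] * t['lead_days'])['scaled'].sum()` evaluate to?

11232

take 6 rows with largest lead_days:
   reorder  lead_days warehouse   sku
1       86         29        W2  E101
4       98         26        W5  E101
5       90         26        W2  E101
0       65         17        W3  B102
3       90         17        W4  E101
2       81         15        W1  E101
add column scaled = t['reorder'] * t['lead_days']:
   reorder  lead_days warehouse   sku  scaled
1       86         29        W2  E101    2494
4       98         26        W5  E101    2548
5       90         26        W2  E101    2340
0       65         17        W3  B102    1105
3       90         17        W4  E101    1530
2       81         15        W1  E101    1215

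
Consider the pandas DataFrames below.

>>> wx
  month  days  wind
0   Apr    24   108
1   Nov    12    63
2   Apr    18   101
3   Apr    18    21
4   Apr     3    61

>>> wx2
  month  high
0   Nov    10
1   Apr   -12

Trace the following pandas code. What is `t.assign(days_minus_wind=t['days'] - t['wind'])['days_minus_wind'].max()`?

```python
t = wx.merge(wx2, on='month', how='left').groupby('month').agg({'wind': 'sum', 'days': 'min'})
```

-51

merge on 'month' (how='left') → 5 rows:
  month  days  wind  high
0   Apr    24   108   -12
1   Nov    12    63    10
2   Apr    18   101   -12
3   Apr    18    21   -12
4   Apr     3    61   -12
group by month: sum(wind), min(days):
       wind  days
month            
Apr     291     3
Nov      63    12
add column days_minus_wind = t['days'] - t['wind']:
       wind  days  days_minus_wind
month                             
Apr     291     3             -288
Nov      63    12              -51
The max of column 'days_minus_wind' is -51.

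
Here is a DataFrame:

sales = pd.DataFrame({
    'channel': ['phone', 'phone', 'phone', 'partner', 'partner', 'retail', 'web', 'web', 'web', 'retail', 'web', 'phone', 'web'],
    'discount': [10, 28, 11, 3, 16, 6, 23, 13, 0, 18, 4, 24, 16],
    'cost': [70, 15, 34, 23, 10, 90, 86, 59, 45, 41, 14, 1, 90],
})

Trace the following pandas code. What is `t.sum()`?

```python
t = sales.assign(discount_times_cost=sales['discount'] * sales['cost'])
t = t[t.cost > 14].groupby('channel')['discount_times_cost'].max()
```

3485

add column discount_times_cost = sales['discount'] * sales['cost']:
    channel  discount  cost  discount_times_cost
0     phone        10    70                  700
1     phone        28    15                  420
2     phone        11    34                  374
3   partner         3    23                   69
4   partner        16    10                  160
5    retail         6    90                  540
6       web        23    86                 1978
7       web        13    59                  767
8       web         0    45                    0
9    retail        18    41                  738
10      web         4    14                   56
11    phone        24     1                   24
12      web        16    90                 1440
filter rows where cost > 14:
    channel  discount  cost  discount_times_cost
0     phone        10    70                  700
1     phone        28    15                  420
2     phone        11    34                  374
3   partner         3    23                   69
5    retail         6    90                  540
6       web        23    86                 1978
7       web        13    59                  767
8       web         0    45                    0
9    retail        18    41                  738
12      web        16    90                 1440
group by channel, max of discount_times_cost:
channel
partner      69
phone       700
retail      738
web        1978
Name: discount_times_cost, dtype: int64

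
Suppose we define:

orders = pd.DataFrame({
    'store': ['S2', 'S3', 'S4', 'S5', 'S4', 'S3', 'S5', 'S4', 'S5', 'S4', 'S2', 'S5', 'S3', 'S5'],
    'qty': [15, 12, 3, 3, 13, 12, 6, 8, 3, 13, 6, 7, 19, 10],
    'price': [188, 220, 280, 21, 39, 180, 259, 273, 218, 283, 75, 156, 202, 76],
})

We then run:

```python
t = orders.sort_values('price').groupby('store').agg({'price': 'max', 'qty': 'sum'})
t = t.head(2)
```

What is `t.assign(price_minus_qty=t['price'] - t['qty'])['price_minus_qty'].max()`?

sort by price:
   store  qty  price
3     S5    3     21
4     S4   13     39
10    S2    6     75
13    S5   10     76
11    S5    7    156
5     S3   12    180
0     S2   15    188
12    S3   19    202
8     S5    3    218
1     S3   12    220
6     S5    6    259
7     S4    8    273
2     S4    3    280
9     S4   13    283
group by store: max(price), sum(qty):
       price  qty
store            
S2       188   21
S3       220   43
S4       283   37
S5       259   29
take first 2 rows:
       price  qty
store            
S2       188   21
S3       220   43
add column price_minus_qty = t['price'] - t['qty']:
       price  qty  price_minus_qty
store                             
S2       188   21              167
S3       220   43              177
Finally, max of column 'price_minus_qty' = 177.

177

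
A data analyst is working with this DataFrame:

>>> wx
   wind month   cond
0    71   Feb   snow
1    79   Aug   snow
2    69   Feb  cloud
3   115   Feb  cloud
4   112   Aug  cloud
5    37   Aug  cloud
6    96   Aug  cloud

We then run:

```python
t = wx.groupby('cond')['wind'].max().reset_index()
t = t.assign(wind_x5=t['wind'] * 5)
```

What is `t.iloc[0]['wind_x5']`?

group by cond, max of wind:
cond
cloud    115
snow      79
Name: wind, dtype: int64
reset_index():
    cond  wind
0  cloud   115
1   snow    79
add column wind_x5 = t['wind'] * 5:
    cond  wind  wind_x5
0  cloud   115      575
1   snow    79      395
Finally, value at position 0, column 'wind_x5' = 575.

575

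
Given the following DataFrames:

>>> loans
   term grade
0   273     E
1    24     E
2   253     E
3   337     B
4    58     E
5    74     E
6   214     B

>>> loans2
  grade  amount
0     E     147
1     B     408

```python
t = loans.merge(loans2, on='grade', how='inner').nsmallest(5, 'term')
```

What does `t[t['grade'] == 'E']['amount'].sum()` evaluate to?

588

merge on 'grade' (how='inner') → 7 rows:
   term grade  amount
0   273     E     147
1    24     E     147
2   253     E     147
3   337     B     408
4    58     E     147
5    74     E     147
6   214     B     408
take 5 rows with smallest term:
   term grade  amount
1    24     E     147
4    58     E     147
5    74     E     147
6   214     B     408
2   253     E     147
filter rows where grade == 'E':
   term grade  amount
1    24     E     147
4    58     E     147
5    74     E     147
2   253     E     147
Reading off the sum of column 'amount', we get 588.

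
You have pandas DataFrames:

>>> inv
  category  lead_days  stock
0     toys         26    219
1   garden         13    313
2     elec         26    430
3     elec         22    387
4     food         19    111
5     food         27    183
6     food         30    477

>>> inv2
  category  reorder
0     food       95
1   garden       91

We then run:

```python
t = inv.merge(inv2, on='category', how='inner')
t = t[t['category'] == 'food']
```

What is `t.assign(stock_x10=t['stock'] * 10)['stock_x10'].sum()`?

merge on 'category' (how='inner') → 4 rows:
  category  lead_days  stock  reorder
0   garden         13    313       91
1     food         19    111       95
2     food         27    183       95
3     food         30    477       95
filter rows where category == 'food':
  category  lead_days  stock  reorder
1     food         19    111       95
2     food         27    183       95
3     food         30    477       95
add column stock_x10 = t['stock'] * 10:
  category  lead_days  stock  reorder  stock_x10
1     food         19    111       95       1110
2     food         27    183       95       1830
3     food         30    477       95       4770
sum of column 'stock_x10' → 7710

7710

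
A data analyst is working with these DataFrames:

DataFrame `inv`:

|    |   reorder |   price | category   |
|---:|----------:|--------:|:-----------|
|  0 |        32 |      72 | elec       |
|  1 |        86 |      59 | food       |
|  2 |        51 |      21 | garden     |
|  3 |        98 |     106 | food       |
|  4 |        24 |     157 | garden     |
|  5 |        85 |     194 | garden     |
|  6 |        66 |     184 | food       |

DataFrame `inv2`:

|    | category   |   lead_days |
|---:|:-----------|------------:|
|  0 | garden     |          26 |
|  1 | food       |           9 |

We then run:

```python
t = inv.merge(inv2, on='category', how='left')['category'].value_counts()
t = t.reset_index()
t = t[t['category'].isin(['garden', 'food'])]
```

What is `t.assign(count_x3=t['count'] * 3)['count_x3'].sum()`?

18

merge on 'category' (how='left') → 7 rows:
   reorder  price category  lead_days
0       32     72     elec        NaN
1       86     59     food        9.0
2       51     21   garden       26.0
3       98    106     food        9.0
4       24    157   garden       26.0
5       85    194   garden       26.0
6       66    184     food        9.0
value_counts of category:
category
food      3
garden    3
elec      1
Name: count, dtype: int64
reset_index():
  category  count
0     food      3
1   garden      3
2     elec      1
filter rows where category in ['garden', 'food']:
  category  count
0     food      3
1   garden      3
add column count_x3 = t['count'] * 3:
  category  count  count_x3
0     food      3         9
1   garden      3         9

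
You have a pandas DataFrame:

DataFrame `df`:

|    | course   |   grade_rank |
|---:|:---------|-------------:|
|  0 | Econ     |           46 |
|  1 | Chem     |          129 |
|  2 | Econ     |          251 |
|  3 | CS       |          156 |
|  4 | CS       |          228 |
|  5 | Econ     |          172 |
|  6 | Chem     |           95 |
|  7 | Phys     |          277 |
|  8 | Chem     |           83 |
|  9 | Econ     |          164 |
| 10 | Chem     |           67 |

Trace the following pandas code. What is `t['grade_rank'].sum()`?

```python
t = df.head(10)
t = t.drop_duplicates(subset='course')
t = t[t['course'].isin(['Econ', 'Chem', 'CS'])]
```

take first 10 rows:
  course  grade_rank
0   Econ          46
1   Chem         129
2   Econ         251
3     CS         156
4     CS         228
5   Econ         172
6   Chem          95
7   Phys         277
8   Chem          83
9   Econ         164
drop duplicate course (keep=first):
  course  grade_rank
0   Econ          46
1   Chem         129
3     CS         156
7   Phys         277
filter rows where course in ['Econ', 'Chem', 'CS']:
  course  grade_rank
0   Econ          46
1   Chem         129
3     CS         156
Taking the sum of column 'grade_rank' gives 331.

331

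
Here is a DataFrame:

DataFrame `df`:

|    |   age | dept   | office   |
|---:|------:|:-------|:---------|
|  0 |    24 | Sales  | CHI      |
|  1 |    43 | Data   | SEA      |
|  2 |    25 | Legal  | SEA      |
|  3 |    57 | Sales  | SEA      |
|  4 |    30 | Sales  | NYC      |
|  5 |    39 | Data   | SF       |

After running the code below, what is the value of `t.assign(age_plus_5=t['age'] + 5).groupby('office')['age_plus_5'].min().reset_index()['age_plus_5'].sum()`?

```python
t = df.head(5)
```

take first 5 rows:
   age   dept office
0   24  Sales    CHI
1   43   Data    SEA
2   25  Legal    SEA
3   57  Sales    SEA
4   30  Sales    NYC
add column age_plus_5 = t['age'] + 5:
   age   dept office  age_plus_5
0   24  Sales    CHI          29
1   43   Data    SEA          48
2   25  Legal    SEA          30
3   57  Sales    SEA          62
4   30  Sales    NYC          35
group by office, min of age_plus_5:
office
CHI    29
NYC    35
SEA    30
Name: age_plus_5, dtype: int64
reset_index():
  office  age_plus_5
0    CHI          29
1    NYC          35
2    SEA          30
Finally, sum of column 'age_plus_5' = 94.

94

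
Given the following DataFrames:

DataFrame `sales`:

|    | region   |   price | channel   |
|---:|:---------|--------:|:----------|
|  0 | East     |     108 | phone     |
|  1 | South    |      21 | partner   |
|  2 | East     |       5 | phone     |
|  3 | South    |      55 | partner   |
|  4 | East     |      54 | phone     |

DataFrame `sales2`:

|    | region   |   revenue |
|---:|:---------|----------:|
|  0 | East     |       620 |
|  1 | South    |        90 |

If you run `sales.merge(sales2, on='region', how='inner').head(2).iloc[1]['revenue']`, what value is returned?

90

merge on 'region' (how='inner') → 5 rows:
  region  price  channel  revenue
0   East    108    phone      620
1  South     21  partner       90
2   East      5    phone      620
3  South     55  partner       90
4   East     54    phone      620
take first 2 rows:
  region  price  channel  revenue
0   East    108    phone      620
1  South     21  partner       90
Hence 90.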